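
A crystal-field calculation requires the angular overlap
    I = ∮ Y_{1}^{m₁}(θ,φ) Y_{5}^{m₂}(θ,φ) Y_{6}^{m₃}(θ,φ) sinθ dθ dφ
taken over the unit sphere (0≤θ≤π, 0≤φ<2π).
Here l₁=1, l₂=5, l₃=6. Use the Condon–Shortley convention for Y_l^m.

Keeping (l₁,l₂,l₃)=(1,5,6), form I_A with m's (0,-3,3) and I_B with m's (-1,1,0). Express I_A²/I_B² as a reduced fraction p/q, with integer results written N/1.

9/5

Shared (l₁,l₂,l₃)=(1,5,6): N and (l;000)² cancel in I_A²/I_B².
A: Δ = 0!·2!·10!/13! = 1/858; Racah Σ t=0..0: t=0:+1/80640 = 1/80640; ⇒ 3j(1 5 6; 0 -3 3)² = 9/286, sgn -1
B: Δ = 0!·2!·10!/13! = 1/858; Racah Σ t=0..0: t=0:+1/34560 = 1/34560; ⇒ 3j(1 5 6; -1 1 0)² = 5/286, sgn +1
I_A²/I_B² = (9/286)/(5/286) = 9/5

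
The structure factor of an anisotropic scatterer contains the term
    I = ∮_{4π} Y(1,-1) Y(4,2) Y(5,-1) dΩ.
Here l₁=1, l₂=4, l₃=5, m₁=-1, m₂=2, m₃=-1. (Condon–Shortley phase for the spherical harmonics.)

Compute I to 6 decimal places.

-0.120286

m-sum 0 ✓  L=10 even ✓  3≤5≤5 ✓
Π(2lᵢ+1) = 3×9×11 = 297
triangle coeff Δ(1,4,5) = 1/495
Σ_t [0,0]: t=0:+1/576 = 1/576
(3j)²=5/99 [(1 4 5; 0 0 0)], sign=-1
Σ_t [0,0]: t=0:+1/2880 = 1/2880
(3j)²=2/165 [(1 4 5; -1 2 -1)], sign=+1
⇒ 4πI² = 2/11
I = (-1)√(2/11/(4π)) = -0.12028562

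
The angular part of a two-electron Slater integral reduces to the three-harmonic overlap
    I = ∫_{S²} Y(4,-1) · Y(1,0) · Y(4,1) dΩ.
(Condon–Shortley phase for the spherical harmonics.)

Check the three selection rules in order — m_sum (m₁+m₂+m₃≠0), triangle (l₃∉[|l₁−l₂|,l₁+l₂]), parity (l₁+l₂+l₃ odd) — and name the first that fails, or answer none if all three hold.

Σmᵢ = 0  ✓
l₃∈[|l₁−l₂|,l₁+l₂]=[3,5], have l₃=4  ✓
Σlᵢ = 9 ⇒ odd  ✗

parity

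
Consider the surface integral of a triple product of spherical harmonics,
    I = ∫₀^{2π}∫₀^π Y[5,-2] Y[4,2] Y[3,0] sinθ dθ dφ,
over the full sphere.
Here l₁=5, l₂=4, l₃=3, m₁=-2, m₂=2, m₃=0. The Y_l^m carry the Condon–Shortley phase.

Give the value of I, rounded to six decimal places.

0.022664

Checks pass: Σm=0; 12 even; l₃=3∈[1,9].
(2·5+1)(2·4+1)(2·3+1) = 693
Δ: 6! 4! 2! / 13! → 1/180180
sum: t=2:+1/576 t=3:−1/144 t=4:+1/576 = -1/288
3j²(5 4 3; 0 0 0) = Δ·Π!·Σ² = 20/1001  (sign +1)
sum: t=4:+1/576 t=5:−1/480 t=6:+1/8640 = -1/4320
3j²(5 4 3; -2 2 0) = Δ·Π!·Σ² = 1/2145  (sign +1)
combine: 4πI² = 693·20/1001·1/2145 = 12/1859
take √, sign +1: I = 0.02266449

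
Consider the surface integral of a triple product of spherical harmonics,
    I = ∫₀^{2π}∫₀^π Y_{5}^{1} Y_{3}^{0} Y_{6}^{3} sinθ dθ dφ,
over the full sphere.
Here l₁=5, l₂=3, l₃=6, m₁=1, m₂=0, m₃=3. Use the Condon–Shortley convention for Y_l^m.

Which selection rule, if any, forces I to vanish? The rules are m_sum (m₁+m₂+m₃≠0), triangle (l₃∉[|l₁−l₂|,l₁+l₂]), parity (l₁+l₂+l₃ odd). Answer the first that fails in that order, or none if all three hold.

m_sum

m₁+m₂+m₃ = 1 + 0 + 3 = 4  ✗
triangle: |5−3|=2 ≤ l₃=6 ≤ 5+3=8
parity: l₁+l₂+l₃ = 14 is even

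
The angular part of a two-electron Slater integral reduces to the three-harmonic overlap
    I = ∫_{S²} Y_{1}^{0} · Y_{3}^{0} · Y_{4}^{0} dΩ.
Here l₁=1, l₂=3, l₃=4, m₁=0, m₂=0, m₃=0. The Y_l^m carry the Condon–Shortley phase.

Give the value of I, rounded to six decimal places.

m-sum 0 ✓  L=8 even ✓  2≤4≤4 ✓
Π(2lᵢ+1) = 3×7×9 = 189
triangle coeff Δ(1,3,4) = 1/252
Σ_t [0,0]: t=0:+1/36 = 1/36
(3j)²=4/63 [(1 3 4; 0 0 0)], sign=+1
(m-triple is (0,0,0) — same symbol as above.)
⇒ 4πI² = 16/21
I = (+1)√(16/21/(4π)) = 0.24623252

0.246233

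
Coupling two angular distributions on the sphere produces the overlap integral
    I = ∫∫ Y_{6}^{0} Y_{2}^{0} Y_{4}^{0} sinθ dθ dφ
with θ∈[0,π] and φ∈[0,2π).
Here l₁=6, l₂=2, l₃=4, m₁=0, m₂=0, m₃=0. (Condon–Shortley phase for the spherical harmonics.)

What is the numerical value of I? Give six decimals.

0.238565

Rules hold: Σm=0, L=12 even, 4≤4≤8.
N = 13·5·9 = 585
Δ = 4!·8!·0!/13! = 1/6435
Racah Σ t=2..2: t=2:+1/2304 = 1/2304
⇒ 3j(6 2 4; 0 0 0)² = 5/143, sgn +1
(m-triple is (0,0,0) — same symbol as above.)
4πI² = N·(3j₀)²·(3jₘ)² = 1125/1573
I = +1·√(0.715194/4π) = 0.23856513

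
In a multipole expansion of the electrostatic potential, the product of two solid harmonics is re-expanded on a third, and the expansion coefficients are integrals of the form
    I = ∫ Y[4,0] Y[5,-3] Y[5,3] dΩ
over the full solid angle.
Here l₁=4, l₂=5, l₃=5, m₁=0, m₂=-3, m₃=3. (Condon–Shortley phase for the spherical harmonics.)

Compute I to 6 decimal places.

Checks pass: Σm=0; 14 even; l₃=5∈[1,9].
(2·4+1)(2·5+1)(2·5+1) = 1089
Δ: 4! 4! 6! / 15! → 1/3153150
sum: t=0:+1/69120 t=1:−1/1728 t=2:+1/576 t=3:−1/1728 t=4:+1/69120 = 7/11520
3j²(4 5 5; 0 0 0) = Δ·Π!·Σ² = 2/143  (sign -1)
sum: t=0:+1/27648 t=1:−1/4320 t=2:+1/11520 = -1/9216
3j²(4 5 5; 0 -3 3) = Δ·Π!·Σ² = 2/143  (sign -1)
combine: 4πI² = 1089·2/143·2/143 = 36/169
take √, sign +1: I = 0.13019760

0.130198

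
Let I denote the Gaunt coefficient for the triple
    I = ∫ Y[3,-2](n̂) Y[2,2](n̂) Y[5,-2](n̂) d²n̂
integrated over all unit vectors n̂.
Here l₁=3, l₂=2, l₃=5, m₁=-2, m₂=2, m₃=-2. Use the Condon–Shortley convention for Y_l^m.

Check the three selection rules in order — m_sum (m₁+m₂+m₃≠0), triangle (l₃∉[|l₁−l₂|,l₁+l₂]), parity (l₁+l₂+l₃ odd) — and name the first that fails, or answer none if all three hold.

m_sum

azimuthal sum: -2 + 2 − 2 = -2  ✗
1 ≤ 5 ≤ 5 (triangle on l)
L = 3 + 2 + 5 = 10 (even)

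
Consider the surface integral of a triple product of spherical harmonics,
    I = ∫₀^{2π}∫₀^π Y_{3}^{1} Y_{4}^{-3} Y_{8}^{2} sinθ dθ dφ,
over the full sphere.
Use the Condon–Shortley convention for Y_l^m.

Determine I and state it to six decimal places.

l₃=8 ∉ [1,7] — triangle fails ⇒ I = 0

0.000000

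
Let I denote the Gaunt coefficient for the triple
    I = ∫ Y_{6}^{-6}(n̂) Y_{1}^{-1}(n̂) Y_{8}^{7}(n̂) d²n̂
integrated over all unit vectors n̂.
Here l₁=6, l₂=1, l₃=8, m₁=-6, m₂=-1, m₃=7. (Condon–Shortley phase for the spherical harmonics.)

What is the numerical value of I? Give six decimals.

|6−1|≤8≤6+1 violated ⇒ I = 0

0.000000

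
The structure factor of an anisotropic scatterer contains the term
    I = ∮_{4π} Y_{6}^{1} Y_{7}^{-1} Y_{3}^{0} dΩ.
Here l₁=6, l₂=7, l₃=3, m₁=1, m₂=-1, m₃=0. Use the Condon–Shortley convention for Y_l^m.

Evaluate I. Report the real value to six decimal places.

-0.127722

m-sum 0 ✓  L=16 even ✓  1≤3≤13 ✓
Π(2lᵢ+1) = 13×15×7 = 1365
triangle coeff Δ(6,7,3) = 1/2042040
Σ_t [4,6]: t=4:+1/207360 t=5:−1/57600 t=6:+1/207360 = -1/129600
(3j)²=168/12155 [(6 7 3; 0 0 0)], sign=+1
Σ_t [3,5]: t=3:−1/362880 t=4:+1/69120 t=5:−1/172800 = 43/7257600
(3j)²=1849/170170 [(6 7 3; 1 -1 0)], sign=-1
⇒ 4πI² = 465948/2272985
I = (-1)√(465948/2272985/(4π)) = -0.12772194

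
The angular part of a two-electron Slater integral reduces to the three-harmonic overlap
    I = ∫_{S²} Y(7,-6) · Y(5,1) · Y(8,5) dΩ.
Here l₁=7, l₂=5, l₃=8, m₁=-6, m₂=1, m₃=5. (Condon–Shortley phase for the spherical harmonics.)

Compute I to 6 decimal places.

Checks pass: Σm=0; 20 even; l₃=8∈[2,12].
(2·7+1)(2·5+1)(2·8+1) = 2805
Δ: 4! 10! 6! / 21! → 1/814773960
sum: t=0:+1/87091200 t=1:−1/4976640 t=2:+1/2073600 t=3:−1/4976640 t=4:+1/87091200 = 1/9676800
3j²(7 5 8; 0 0 0) = Δ·Π!·Σ² = 360/46189  (sign +1)
sum: t=3:−1/783820800 t=4:+1/418037760 = 1/895795200
3j²(7 5 8; -6 1 5) = Δ·Π!·Σ² = 143/23256  (sign -1)
combine: 4πI² = 2805·360/46189·143/23256 = 825/6137
take √, sign -1: I = -0.10342939

-0.103429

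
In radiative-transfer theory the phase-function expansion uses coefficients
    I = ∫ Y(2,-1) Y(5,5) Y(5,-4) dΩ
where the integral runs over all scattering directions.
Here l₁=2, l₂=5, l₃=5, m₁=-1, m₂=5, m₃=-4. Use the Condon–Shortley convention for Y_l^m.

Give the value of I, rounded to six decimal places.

Checks pass: Σm=0; 12 even; l₃=5∈[3,7].
(2·2+1)(2·5+1)(2·5+1) = 605
Δ: 2! 2! 8! / 13! → 1/38610
sum: t=0:+1/2880 t=1:−1/576 t=2:+1/2880 = -1/960
3j²(2 5 5; 0 0 0) = Δ·Π!·Σ² = 10/429  (sign +1)
sum: t=2:+1/80640 = 1/80640
3j²(2 5 5; -1 5 -4) = Δ·Π!·Σ² = 9/286  (sign -1)
combine: 4πI² = 605·10/429·9/286 = 75/169
take √, sign -1: I = -0.18792404

-0.187924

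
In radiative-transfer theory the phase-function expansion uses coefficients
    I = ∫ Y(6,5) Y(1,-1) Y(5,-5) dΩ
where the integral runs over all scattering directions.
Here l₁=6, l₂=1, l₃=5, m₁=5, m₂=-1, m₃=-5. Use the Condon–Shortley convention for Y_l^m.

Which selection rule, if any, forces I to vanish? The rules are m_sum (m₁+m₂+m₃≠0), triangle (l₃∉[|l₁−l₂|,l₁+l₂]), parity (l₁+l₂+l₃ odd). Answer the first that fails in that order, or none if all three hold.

m₁+m₂+m₃ = 5 − 1 − 5 = -1  ✗
triangle: |6−1|=5 ≤ l₃=5 ≤ 6+1=7
parity: l₁+l₂+l₃ = 12 is even

m_sum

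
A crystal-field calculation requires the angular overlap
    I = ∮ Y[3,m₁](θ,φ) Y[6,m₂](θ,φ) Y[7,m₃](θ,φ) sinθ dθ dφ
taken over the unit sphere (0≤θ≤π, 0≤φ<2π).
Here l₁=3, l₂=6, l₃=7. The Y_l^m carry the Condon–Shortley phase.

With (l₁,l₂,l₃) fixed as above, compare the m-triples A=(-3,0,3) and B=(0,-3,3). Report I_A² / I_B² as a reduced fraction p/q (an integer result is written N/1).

l's match ⇒ only the (l;m) 3-j factors differ between A and B.
A: triangle coeff Δ(3,6,7) = 1/2042040; Σ_t [2,2]: t=2:+1/829440 = 1/829440; (3j)²=225/9724 [(3 6 7; -3 0 3)], sign=+1
B: triangle coeff Δ(3,6,7) = 1/2042040; Σ_t [0,2]: t=0:+1/362880 t=1:−1/322560 t=2:+1/4354560 = -1/8709120; (3j)²=3/68068 [(3 6 7; 0 -3 3)], sign=-1
I_A²/I_B² = (225/9724)/(3/68068) = 525/1

525/1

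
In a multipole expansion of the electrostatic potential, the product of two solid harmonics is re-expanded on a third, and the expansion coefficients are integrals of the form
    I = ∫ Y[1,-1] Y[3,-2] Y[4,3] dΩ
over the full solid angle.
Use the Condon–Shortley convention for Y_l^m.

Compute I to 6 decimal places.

-0.282095

Rules hold: Σm=0, L=8 even, 2≤4≤4.
N = 3·7·9 = 189
Δ = 0!·2!·6!/9! = 1/252
Racah Σ t=0..0: t=0:+1/36 = 1/36
⇒ 3j(1 3 4; 0 0 0)² = 4/63, sgn +1
Racah Σ t=0..0: t=0:+1/240 = 1/240
⇒ 3j(1 3 4; -1 -2 3)² = 1/12, sgn -1
4πI² = N·(3j₀)²·(3jₘ)² = 1/1
I = -1·√(1/4π) = -0.28209479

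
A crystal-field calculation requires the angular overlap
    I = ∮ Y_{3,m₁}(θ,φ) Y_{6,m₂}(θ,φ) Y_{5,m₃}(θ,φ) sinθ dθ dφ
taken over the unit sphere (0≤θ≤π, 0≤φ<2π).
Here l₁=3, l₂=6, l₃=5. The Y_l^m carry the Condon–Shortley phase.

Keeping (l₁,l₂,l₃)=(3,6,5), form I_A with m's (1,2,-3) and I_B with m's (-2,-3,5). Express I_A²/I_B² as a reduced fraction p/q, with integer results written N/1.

49/18

l's match ⇒ only the (l;m) 3-j factors differ between A and B.
A: triangle coeff Δ(3,6,5) = 1/675675; Σ_t [0,2]: t=0:+1/1935360 t=1:−1/30240 t=2:+1/11520 = 1/18432; (3j)²=7/429 [(3 6 5; 1 2 -3)], sign=+1
B: triangle coeff Δ(3,6,5) = 1/675675; Σ_t [3,3]: t=3:−1/483840 = -1/483840; (3j)²=6/1001 [(3 6 5; -2 -3 5)], sign=-1
I_A²/I_B² = (7/429)/(6/1001) = 49/18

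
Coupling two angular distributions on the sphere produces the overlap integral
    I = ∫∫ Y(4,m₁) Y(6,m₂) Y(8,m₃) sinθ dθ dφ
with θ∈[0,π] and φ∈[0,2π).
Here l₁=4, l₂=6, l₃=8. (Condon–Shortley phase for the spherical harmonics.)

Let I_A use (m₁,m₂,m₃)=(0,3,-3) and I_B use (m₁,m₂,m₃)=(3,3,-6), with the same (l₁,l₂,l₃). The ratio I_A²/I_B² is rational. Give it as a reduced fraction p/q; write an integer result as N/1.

50/637

Same 4,6,8: normalisation and zero-m 3j drop out of the ratio.
A: Δ: 2! 6! 10! / 19! → 1/23279256; sum: t=0:+1/34836480 t=1:−1/2903040 t=2:+1/2903040 = 1/34836480; 3j²(4 6 8; 0 3 -3) = Δ·Π!·Σ² = 25/117572  (sign -1)
B: Δ: 2! 6! 10! / 19! → 1/23279256; sum: t=0:+1/87091200 t=1:−1/58060800 = -1/174182400; 3j²(4 6 8; 3 3 -6) = Δ·Π!·Σ² = 7/2584  (sign -1)
I_A²/I_B² = (25/117572)/(7/2584) = 50/637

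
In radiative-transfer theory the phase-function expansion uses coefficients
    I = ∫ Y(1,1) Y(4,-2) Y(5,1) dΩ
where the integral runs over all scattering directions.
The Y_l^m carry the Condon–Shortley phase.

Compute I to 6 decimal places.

-0.120286

Checks pass: Σm=0; 10 even; l₃=5∈[3,5].
(2·1+1)(2·4+1)(2·5+1) = 297
Δ: 0! 2! 8! / 11! → 1/495
sum: t=0:+1/576 = 1/576
3j²(1 4 5; 0 0 0) = Δ·Π!·Σ² = 5/99  (sign -1)
sum: t=0:+1/2880 = 1/2880
3j²(1 4 5; 1 -2 1) = Δ·Π!·Σ² = 2/165  (sign +1)
combine: 4πI² = 297·5/99·2/165 = 2/11
take √, sign -1: I = -0.12028562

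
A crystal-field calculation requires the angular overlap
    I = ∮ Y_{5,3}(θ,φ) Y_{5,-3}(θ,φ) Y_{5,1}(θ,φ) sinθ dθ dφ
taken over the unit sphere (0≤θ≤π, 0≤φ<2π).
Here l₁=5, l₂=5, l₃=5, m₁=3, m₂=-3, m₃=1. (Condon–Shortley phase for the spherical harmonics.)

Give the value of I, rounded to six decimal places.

0.000000

3 − 3 + 1 = 1 ≠ 0: azimuthal integral kills it; I = 0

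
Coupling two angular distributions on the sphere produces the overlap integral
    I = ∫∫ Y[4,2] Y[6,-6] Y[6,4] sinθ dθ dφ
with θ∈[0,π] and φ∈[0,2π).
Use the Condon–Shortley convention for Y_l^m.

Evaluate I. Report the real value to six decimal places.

Rules hold: Σm=0, L=16 even, 2≤6≤10.
N = 9·13·13 = 1521
Δ = 4!·4!·8!/17! = 1/15315300
Racah Σ t=0..4: t=0:+1/829440 t=1:−1/25920 t=2:+1/9216 t=3:−1/25920 t=4:+1/829440 = 7/207360
⇒ 3j(4 6 6; 0 0 0)² = 28/2431, sgn +1
Racah Σ t=0..0: t=0:+1/3870720 = 1/3870720
⇒ 3j(4 6 6; 2 -6 4)² = 135/6188, sgn +1
4πI² = N·(3j₀)²·(3jₘ)² = 1215/3179
I = +1·√(0.382196/4π) = 0.17439657

0.174397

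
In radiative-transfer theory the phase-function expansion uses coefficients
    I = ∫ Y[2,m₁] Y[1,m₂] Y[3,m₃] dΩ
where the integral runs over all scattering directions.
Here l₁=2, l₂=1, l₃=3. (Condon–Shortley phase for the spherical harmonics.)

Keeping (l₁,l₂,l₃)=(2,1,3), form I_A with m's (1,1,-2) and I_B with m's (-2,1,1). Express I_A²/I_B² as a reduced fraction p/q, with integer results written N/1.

10/1

Shared (l₁,l₂,l₃)=(2,1,3): N and (l;000)² cancel in I_A²/I_B².
A: Δ = 0!·4!·2!/7! = 1/105; Racah Σ t=0..0: t=0:+1/12 = 1/12; ⇒ 3j(2 1 3; 1 1 -2)² = 2/21, sgn -1
B: Δ = 0!·4!·2!/7! = 1/105; Racah Σ t=0..0: t=0:+1/48 = 1/48; ⇒ 3j(2 1 3; -2 1 1)² = 1/105, sgn +1
I_A²/I_B² = (2/21)/(1/105) = 10/1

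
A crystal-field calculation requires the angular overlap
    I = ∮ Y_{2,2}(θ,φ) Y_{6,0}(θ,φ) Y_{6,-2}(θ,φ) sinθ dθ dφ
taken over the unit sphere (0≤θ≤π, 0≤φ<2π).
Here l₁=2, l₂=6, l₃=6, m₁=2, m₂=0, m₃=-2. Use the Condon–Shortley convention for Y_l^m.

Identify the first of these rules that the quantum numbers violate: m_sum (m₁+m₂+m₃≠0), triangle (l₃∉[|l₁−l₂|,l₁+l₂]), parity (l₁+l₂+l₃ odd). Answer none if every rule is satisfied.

none

Σmᵢ = 0  ✓
l₃∈[|l₁−l₂|,l₁+l₂]=[4,8], have l₃=6  ✓
Σlᵢ = 14 ⇒ even  ✓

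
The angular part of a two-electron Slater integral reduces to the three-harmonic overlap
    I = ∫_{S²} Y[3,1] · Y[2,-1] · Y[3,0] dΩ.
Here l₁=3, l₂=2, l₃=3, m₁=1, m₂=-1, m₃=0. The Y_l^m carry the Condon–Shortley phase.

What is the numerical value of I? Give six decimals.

-0.059471

m-sum 0 ✓  L=8 even ✓  1≤3≤5 ✓
Π(2lᵢ+1) = 7×5×7 = 245
triangle coeff Δ(3,2,3) = 1/3780
Σ_t [0,2]: t=0:+1/24 t=1:−1/4 t=2:+1/24 = -1/6
(3j)²=4/105 [(3 2 3; 0 0 0)], sign=+1
Σ_t [0,1]: t=0:+1/8 t=1:−1/12 = 1/24
(3j)²=1/210 [(3 2 3; 1 -1 0)], sign=-1
⇒ 4πI² = 2/45
I = (-1)√(2/45/(4π)) = -0.05947080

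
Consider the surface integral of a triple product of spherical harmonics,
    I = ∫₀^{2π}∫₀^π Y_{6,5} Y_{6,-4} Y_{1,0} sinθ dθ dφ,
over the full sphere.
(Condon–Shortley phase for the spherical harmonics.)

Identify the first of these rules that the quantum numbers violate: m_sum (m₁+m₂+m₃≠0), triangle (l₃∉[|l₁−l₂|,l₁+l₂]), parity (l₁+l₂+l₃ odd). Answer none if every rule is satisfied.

Σmᵢ = 1  ✗
l₃∈[|l₁−l₂|,l₁+l₂]=[0,12], have l₃=1
Σlᵢ = 13 ⇒ odd

m_sum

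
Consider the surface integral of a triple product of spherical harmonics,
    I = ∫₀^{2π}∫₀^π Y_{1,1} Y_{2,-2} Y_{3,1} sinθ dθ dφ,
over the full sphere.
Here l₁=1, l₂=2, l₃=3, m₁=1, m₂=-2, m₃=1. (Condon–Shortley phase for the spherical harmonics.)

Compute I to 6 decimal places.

Rules hold: Σm=0, L=6 even, 1≤3≤3.
N = 3·5·7 = 105
Δ = 0!·2!·4!/7! = 1/105
Racah Σ t=0..0: t=0:+1/4 = 1/4
⇒ 3j(1 2 3; 0 0 0)² = 3/35, sgn -1
Racah Σ t=0..0: t=0:+1/48 = 1/48
⇒ 3j(1 2 3; 1 -2 1)² = 1/105, sgn +1
4πI² = N·(3j₀)²·(3jₘ)² = 3/35
I = -1·√(0.0857143/4π) = -0.08258890

-0.082589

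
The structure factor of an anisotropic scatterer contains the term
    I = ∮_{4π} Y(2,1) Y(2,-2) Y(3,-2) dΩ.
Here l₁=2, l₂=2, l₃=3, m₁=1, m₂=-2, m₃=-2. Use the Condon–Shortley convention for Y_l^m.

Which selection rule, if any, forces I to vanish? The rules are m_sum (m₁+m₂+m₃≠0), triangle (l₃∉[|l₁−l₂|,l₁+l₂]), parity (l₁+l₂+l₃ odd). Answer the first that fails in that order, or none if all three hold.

Σmᵢ = -3  ✗
l₃∈[|l₁−l₂|,l₁+l₂]=[0,4], have l₃=3
Σlᵢ = 7 ⇒ odd

m_sum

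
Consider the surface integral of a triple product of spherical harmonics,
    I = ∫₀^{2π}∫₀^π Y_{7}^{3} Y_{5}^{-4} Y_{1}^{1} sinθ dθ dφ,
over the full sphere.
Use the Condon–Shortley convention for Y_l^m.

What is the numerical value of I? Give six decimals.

0.000000

l₃=1 ∉ [2,12] — triangle fails ⇒ I = 0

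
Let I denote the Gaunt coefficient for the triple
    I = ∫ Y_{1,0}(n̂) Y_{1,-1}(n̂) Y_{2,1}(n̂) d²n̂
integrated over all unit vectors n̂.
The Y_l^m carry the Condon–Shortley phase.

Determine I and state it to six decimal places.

-0.218510

Rules hold: Σm=0, L=4 even, 0≤2≤2.
N = 3·3·5 = 45
Δ = 0!·2!·2!/5! = 1/30
Racah Σ t=0..0: t=0:+1/1 = 1/1
⇒ 3j(1 1 2; 0 0 0)² = 2/15, sgn +1
Racah Σ t=0..0: t=0:+1/2 = 1/2
⇒ 3j(1 1 2; 0 -1 1)² = 1/10, sgn -1
4πI² = N·(3j₀)²·(3jₘ)² = 3/5
I = -1·√(0.6/4π) = -0.21850969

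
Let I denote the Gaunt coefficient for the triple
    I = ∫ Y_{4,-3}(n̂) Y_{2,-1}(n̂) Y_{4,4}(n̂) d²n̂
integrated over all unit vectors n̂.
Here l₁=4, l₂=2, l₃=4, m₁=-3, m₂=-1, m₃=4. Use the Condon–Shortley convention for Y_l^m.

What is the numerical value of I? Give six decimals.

Rules hold: Σm=0, L=10 even, 2≤4≤6.
N = 9·5·9 = 405
Δ = 2!·6!·2!/11! = 1/13860
Racah Σ t=0..2: t=0:+1/192 t=1:−1/36 t=2:+1/192 = -5/288
⇒ 3j(4 2 4; 0 0 0)² = 20/693, sgn -1
Racah Σ t=1..1: t=1:−1/1440 = -1/1440
⇒ 3j(4 2 4; -3 -1 4)² = 7/165, sgn -1
4πI² = N·(3j₀)²·(3jₘ)² = 60/121
I = +1·√(0.495868/4π) = 0.19864517

0.198645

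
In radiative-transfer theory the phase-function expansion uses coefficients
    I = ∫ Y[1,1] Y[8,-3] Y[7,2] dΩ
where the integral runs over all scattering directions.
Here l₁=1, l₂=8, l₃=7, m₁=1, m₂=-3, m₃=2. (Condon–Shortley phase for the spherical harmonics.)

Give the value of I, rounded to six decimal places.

Checks pass: Σm=0; 16 even; l₃=7∈[7,9].
(2·1+1)(2·8+1)(2·7+1) = 765
Δ: 2! 0! 14! / 17! → 1/2040
sum: t=1:−1/25401600 = -1/25401600
3j²(1 8 7; 0 0 0) = Δ·Π!·Σ² = 8/255  (sign +1)
sum: t=0:+1/87091200 = 1/87091200
3j²(1 8 7; 1 -3 2) = Δ·Π!·Σ² = 11/408  (sign -1)
combine: 4πI² = 765·8/255·11/408 = 11/17
take √, sign -1: I = -0.22691696

-0.226917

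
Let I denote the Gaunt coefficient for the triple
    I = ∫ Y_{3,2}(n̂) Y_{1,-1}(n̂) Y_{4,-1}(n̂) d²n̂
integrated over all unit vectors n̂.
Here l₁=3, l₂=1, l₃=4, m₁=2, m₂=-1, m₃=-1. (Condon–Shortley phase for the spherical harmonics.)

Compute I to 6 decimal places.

Rules hold: Σm=0, L=8 even, 2≤4≤4.
N = 7·3·9 = 189
Δ = 0!·6!·2!/9! = 1/252
Racah Σ t=0..0: t=0:+1/36 = 1/36
⇒ 3j(3 1 4; 0 0 0)² = 4/63, sgn +1
Racah Σ t=0..0: t=0:+1/240 = 1/240
⇒ 3j(3 1 4; 2 -1 -1)² = 1/84, sgn -1
4πI² = N·(3j₀)²·(3jₘ)² = 1/7
I = -1·√(0.142857/4π) = -0.10662181

-0.106622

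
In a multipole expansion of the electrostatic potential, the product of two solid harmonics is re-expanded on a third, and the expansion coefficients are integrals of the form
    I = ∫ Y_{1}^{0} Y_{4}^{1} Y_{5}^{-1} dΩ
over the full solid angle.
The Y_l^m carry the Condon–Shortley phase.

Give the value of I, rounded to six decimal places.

Rules hold: Σm=0, L=10 even, 3≤5≤5.
N = 3·9·11 = 297
Δ = 0!·2!·8!/11! = 1/495
Racah Σ t=0..0: t=0:+1/576 = 1/576
⇒ 3j(1 4 5; 0 0 0)² = 5/99, sgn -1
Racah Σ t=0..0: t=0:+1/720 = 1/720
⇒ 3j(1 4 5; 0 1 -1)² = 8/165, sgn +1
4πI² = N·(3j₀)²·(3jₘ)² = 8/11
I = -1·√(0.727273/4π) = -0.24057125

-0.240571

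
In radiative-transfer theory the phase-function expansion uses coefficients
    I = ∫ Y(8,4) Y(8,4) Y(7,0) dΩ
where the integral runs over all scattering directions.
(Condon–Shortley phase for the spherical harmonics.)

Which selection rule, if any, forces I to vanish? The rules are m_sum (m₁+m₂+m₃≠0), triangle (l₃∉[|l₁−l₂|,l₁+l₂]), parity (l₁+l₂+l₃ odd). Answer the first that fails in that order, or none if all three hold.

azimuthal sum: 4 + 4 + 0 = 8  ✗
0 ≤ 7 ≤ 16 (triangle on l)
L = 8 + 8 + 7 = 23 (odd)

m_sum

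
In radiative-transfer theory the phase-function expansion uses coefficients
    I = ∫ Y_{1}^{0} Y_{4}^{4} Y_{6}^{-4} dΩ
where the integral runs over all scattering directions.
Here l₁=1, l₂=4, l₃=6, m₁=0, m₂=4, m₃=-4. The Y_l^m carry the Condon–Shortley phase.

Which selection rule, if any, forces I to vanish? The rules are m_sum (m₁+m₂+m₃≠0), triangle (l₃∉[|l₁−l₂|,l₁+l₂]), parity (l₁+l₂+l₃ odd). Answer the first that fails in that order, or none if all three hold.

m₁+m₂+m₃ = 0 + 4 − 4 = 0  ✓
triangle: |1−4|=3 ≤ l₃=6 ≤ 1+4=5  ✗
parity: l₁+l₂+l₃ = 11 is odd

triangle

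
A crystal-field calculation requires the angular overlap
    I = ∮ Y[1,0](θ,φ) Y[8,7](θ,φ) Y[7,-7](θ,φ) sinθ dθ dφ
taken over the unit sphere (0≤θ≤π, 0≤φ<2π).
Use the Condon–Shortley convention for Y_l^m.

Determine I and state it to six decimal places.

Rules hold: Σm=0, L=16 even, 7≤7≤9.
N = 3·17·15 = 765
Δ = 2!·0!·14!/17! = 1/2040
Racah Σ t=1..1: t=1:−1/25401600 = -1/25401600
⇒ 3j(1 8 7; 0 0 0)² = 8/255, sgn +1
Racah Σ t=1..1: t=1:−1/87178291200 = -1/87178291200
⇒ 3j(1 8 7; 0 7 -7)² = 1/136, sgn -1
4πI² = N·(3j₀)²·(3jₘ)² = 3/17
I = -1·√(0.176471/4π) = -0.11850352

-0.118504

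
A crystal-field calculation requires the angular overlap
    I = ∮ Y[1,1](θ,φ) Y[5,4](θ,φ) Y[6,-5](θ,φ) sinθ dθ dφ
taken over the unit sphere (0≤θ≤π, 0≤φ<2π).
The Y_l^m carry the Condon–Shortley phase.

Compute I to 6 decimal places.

m-sum 0 ✓  L=12 even ✓  4≤6≤6 ✓
Π(2lᵢ+1) = 3×11×13 = 429
triangle coeff Δ(1,5,6) = 1/858
Σ_t [0,0]: t=0:+1/14400 = 1/14400
(3j)²=6/143 [(1 5 6; 0 0 0)], sign=+1
Σ_t [0,0]: t=0:+1/725760 = 1/725760
(3j)²=5/78 [(1 5 6; 1 4 -5)], sign=-1
⇒ 4πI² = 15/13
I = (-1)√(15/13/(4π)) = -0.30301841

-0.303018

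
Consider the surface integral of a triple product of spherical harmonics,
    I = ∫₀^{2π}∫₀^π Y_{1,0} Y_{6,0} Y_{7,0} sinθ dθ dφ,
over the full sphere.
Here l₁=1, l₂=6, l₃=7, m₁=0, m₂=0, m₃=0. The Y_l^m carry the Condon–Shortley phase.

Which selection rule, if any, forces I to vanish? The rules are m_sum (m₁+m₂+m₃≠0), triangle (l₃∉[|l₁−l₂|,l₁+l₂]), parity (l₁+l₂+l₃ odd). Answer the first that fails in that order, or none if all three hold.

azimuthal sum: 0 + 0 + 0 = 0  ✓
5 ≤ 7 ≤ 7 (triangle on l)  ✓
L = 1 + 6 + 7 = 14 (even)  ✓

none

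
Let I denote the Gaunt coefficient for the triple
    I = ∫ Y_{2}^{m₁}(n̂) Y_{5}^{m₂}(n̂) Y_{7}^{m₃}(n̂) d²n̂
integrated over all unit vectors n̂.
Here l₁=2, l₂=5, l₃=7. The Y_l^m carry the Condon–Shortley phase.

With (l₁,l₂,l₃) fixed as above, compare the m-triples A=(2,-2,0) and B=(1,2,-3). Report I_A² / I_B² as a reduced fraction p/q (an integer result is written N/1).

7/96

l's match ⇒ only the (l;m) 3-j factors differ between A and B.
A: triangle coeff Δ(2,5,7) = 1/15015; Σ_t [0,0]: t=0:+1/725760 = 1/725760; (3j)²=1/429 [(2 5 7; 2 -2 0)], sign=-1
B: triangle coeff Δ(2,5,7) = 1/15015; Σ_t [0,0]: t=0:+1/181440 = 1/181440; (3j)²=32/1001 [(2 5 7; 1 2 -3)], sign=+1
I_A²/I_B² = (1/429)/(32/1001) = 7/96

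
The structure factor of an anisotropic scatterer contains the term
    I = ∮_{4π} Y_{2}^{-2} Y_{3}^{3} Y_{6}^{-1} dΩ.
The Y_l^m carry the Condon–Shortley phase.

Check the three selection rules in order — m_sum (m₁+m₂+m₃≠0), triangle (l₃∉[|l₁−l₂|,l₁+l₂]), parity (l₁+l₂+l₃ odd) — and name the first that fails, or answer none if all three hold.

triangle

Σmᵢ = 0  ✓
l₃∈[|l₁−l₂|,l₁+l₂]=[1,5], have l₃=6  ✗
Σlᵢ = 11 ⇒ odd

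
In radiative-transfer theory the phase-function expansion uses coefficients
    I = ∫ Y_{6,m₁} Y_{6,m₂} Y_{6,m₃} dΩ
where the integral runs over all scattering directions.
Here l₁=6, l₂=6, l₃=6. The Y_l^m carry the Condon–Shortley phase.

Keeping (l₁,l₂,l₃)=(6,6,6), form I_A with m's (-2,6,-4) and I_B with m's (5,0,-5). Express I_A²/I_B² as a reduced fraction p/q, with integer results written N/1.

56/55

Same 6,6,6: normalisation and zero-m 3j drop out of the ratio.
A: Δ: 6! 6! 6! / 19! → 1/325909584; sum: t=6:+1/24883200 = 1/24883200; 3j²(6 6 6; -2 6 -4) = Δ·Π!·Σ² = 70/4199  (sign +1)
B: Δ: 6! 6! 6! / 19! → 1/325909584; sum: t=0:+1/62208000 t=1:−1/10368000 = -1/12441600; 3j²(6 6 6; 5 0 -5) = Δ·Π!·Σ² = 275/16796  (sign +1)
I_A²/I_B² = (70/4199)/(275/16796) = 56/55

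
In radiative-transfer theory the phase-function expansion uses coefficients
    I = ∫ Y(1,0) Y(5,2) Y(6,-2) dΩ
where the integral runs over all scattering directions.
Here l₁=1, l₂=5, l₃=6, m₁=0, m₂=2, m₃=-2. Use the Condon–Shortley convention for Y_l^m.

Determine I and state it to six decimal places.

0.231133

Checks pass: Σm=0; 12 even; l₃=6∈[4,6].
(2·1+1)(2·5+1)(2·6+1) = 429
Δ: 0! 2! 10! / 13! → 1/858
sum: t=0:+1/14400 = 1/14400
3j²(1 5 6; 0 0 0) = Δ·Π!·Σ² = 6/143  (sign +1)
sum: t=0:+1/30240 = 1/30240
3j²(1 5 6; 0 2 -2) = Δ·Π!·Σ² = 16/429  (sign +1)
combine: 4πI² = 429·6/143·16/429 = 96/143
take √, sign +1: I = 0.23113338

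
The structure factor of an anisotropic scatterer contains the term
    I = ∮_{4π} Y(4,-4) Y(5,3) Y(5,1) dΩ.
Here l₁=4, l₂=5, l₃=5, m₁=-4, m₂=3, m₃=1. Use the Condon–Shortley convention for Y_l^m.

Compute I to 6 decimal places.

Checks pass: Σm=0; 14 even; l₃=5∈[1,9].
(2·4+1)(2·5+1)(2·5+1) = 1089
Δ: 4! 4! 6! / 15! → 1/3153150
sum: t=0:+1/69120 t=1:−1/1728 t=2:+1/576 t=3:−1/1728 t=4:+1/69120 = 7/11520
3j²(4 5 5; 0 0 0) = Δ·Π!·Σ² = 2/143  (sign -1)
sum: t=4:+1/27648 = 1/27648
3j²(4 5 5; -4 3 1) = Δ·Π!·Σ² = 10/429  (sign +1)
combine: 4πI² = 1089·2/143·10/429 = 60/169
take √, sign -1: I = -0.16808437

-0.168084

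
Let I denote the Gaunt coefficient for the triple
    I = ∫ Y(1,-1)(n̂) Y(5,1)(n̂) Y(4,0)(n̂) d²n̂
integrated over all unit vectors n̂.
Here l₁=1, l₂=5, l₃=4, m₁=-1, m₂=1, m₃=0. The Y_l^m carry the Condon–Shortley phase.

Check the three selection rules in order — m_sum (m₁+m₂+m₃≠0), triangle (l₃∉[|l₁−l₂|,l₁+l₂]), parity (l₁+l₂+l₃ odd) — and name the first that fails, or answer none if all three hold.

none

m₁+m₂+m₃ = -1 + 1 + 0 = 0  ✓
triangle: |1−5|=4 ≤ l₃=4 ≤ 1+5=6  ✓
parity: l₁+l₂+l₃ = 10 is even  ✓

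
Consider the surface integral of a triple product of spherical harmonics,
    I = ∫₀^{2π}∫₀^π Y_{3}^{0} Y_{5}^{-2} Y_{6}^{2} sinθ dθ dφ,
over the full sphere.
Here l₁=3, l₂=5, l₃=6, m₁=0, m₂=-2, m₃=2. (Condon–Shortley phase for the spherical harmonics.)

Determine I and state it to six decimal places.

0.058844

Rules hold: Σm=0, L=14 even, 2≤6≤8.
N = 7·11·13 = 1001
Δ = 2!·4!·8!/15! = 1/675675
Racah Σ t=0..2: t=0:+1/8640 t=1:−1/2304 t=2:+1/8640 = -7/34560
⇒ 3j(3 5 6; 0 0 0)² = 7/429, sgn -1
Racah Σ t=0..2: t=0:+1/8640 t=1:−1/5760 t=2:+1/60480 = -1/24192
⇒ 3j(3 5 6; 0 -2 2)² = 8/3003, sgn -1
4πI² = N·(3j₀)²·(3jₘ)² = 56/1287
I = +1·√(0.043512/4π) = 0.05884368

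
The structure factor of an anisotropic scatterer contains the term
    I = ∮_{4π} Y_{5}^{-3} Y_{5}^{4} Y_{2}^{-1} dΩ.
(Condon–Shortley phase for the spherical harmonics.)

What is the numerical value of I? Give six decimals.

0.196098

Checks pass: Σm=0; 12 even; l₃=2∈[0,10].
(2·5+1)(2·5+1)(2·2+1) = 605
Δ: 8! 2! 2! / 13! → 1/38610
sum: t=3:−1/2880 t=4:+1/576 t=5:−1/2880 = 1/960
3j²(5 5 2; 0 0 0) = Δ·Π!·Σ² = 10/429  (sign +1)
sum: t=7:−1/10080 t=8:+1/80640 = -1/11520
3j²(5 5 2; -3 4 -1) = Δ·Π!·Σ² = 49/1430  (sign +1)
combine: 4πI² = 605·10/429·49/1430 = 245/507
take √, sign +1: I = 0.19609844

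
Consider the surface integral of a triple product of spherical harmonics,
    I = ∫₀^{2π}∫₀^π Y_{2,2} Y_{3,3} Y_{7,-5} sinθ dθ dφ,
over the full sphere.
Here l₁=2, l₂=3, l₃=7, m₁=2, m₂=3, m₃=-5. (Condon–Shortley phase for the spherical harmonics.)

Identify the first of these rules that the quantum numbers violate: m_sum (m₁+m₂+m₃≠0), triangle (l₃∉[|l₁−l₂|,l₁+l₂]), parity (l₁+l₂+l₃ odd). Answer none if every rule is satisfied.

triangle

Σmᵢ = 0  ✓
l₃∈[|l₁−l₂|,l₁+l₂]=[1,5], have l₃=7  ✗
Σlᵢ = 12 ⇒ even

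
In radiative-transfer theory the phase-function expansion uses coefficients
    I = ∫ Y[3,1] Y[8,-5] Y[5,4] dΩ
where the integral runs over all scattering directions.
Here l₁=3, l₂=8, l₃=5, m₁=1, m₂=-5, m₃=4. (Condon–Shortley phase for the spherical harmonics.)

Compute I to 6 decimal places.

Checks pass: Σm=0; 16 even; l₃=5∈[5,11].
(2·3+1)(2·8+1)(2·5+1) = 1309
Δ: 6! 0! 10! / 17! → 1/136136
sum: t=3:−1/518400 = -1/518400
3j²(3 8 5; 0 0 0) = Δ·Π!·Σ² = 56/2431  (sign +1)
sum: t=2:+1/17418240 = 1/17418240
3j²(3 8 5; 1 -5 4) = Δ·Π!·Σ² = 15/952  (sign -1)
combine: 4πI² = 1309·56/2431·15/952 = 105/221
take √, sign -1: I = -0.19444357

-0.194444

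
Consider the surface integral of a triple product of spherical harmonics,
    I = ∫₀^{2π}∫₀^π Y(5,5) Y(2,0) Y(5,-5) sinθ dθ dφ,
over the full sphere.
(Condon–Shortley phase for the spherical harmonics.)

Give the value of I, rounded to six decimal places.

0.242609

Rules hold: Σm=0, L=12 even, 3≤5≤7.
N = 11·5·11 = 605
Δ = 2!·8!·2!/13! = 1/38610
Racah Σ t=0..2: t=0:+1/2880 t=1:−1/576 t=2:+1/2880 = -1/960
⇒ 3j(5 2 5; 0 0 0)² = 10/429, sgn +1
Racah Σ t=0..0: t=0:+1/161280 = 1/161280
⇒ 3j(5 2 5; 5 0 -5)² = 15/286, sgn +1
4πI² = N·(3j₀)²·(3jₘ)² = 125/169
I = +1·√(0.739645/4π) = 0.24260890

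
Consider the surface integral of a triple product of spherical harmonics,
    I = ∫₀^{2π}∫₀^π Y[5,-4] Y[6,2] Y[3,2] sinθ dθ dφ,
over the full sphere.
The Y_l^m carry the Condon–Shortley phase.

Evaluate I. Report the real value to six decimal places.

Checks pass: Σm=0; 14 even; l₃=3∈[1,11].
(2·5+1)(2·6+1)(2·3+1) = 1001
Δ: 8! 2! 4! / 15! → 1/675675
sum: t=3:−1/8640 t=4:+1/2304 t=5:−1/8640 = 7/34560
3j²(5 6 3; 0 0 0) = Δ·Π!·Σ² = 7/429  (sign -1)
sum: t=7:−1/60480 t=8:+1/967680 = -1/64512
3j²(5 6 3; -4 2 2) = Δ·Π!·Σ² = 15/1001  (sign +1)
combine: 4πI² = 1001·7/429·15/1001 = 35/143
take √, sign -1: I = -0.13956004

-0.139560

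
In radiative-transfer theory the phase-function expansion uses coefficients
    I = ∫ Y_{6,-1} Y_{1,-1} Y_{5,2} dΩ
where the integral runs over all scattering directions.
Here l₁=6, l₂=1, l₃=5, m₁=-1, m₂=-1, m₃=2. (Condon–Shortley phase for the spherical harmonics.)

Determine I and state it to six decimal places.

Checks pass: Σm=0; 12 even; l₃=5∈[5,7].
(2·6+1)(2·1+1)(2·5+1) = 429
Δ: 2! 10! 0! / 13! → 1/858
sum: t=1:−1/14400 = -1/14400
3j²(6 1 5; 0 0 0) = Δ·Π!·Σ² = 6/143  (sign +1)
sum: t=0:+1/60480 = 1/60480
3j²(6 1 5; -1 -1 2) = Δ·Π!·Σ² = 5/429  (sign -1)
combine: 4πI² = 429·6/143·5/429 = 30/143
take √, sign -1: I = -0.12920749

-0.129207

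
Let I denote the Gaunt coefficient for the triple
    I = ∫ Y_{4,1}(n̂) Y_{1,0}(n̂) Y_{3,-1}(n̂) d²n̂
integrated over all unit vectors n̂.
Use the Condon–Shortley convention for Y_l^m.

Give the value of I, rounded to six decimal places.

-0.238414

Rules hold: Σm=0, L=8 even, 3≤3≤5.
N = 9·3·7 = 189
Δ = 2!·6!·0!/9! = 1/252
Racah Σ t=1..1: t=1:−1/36 = -1/36
⇒ 3j(4 1 3; 0 0 0)² = 4/63, sgn +1
Racah Σ t=1..1: t=1:−1/48 = -1/48
⇒ 3j(4 1 3; 1 0 -1)² = 5/84, sgn -1
4πI² = N·(3j₀)²·(3jₘ)² = 5/7
I = -1·√(0.714286/4π) = -0.23841361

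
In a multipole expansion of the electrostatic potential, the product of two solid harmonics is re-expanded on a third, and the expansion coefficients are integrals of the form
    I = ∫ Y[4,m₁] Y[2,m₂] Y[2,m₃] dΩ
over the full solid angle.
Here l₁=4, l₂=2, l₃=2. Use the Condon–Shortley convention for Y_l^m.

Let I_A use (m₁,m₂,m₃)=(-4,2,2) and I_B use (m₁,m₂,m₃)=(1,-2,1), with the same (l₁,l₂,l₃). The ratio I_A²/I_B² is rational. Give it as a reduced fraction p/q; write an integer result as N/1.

Same 4,2,2: normalisation and zero-m 3j drop out of the ratio.
A: Δ: 4! 4! 0! / 9! → 1/630; sum: t=4:+1/576 = 1/576; 3j²(4 2 2; -4 2 2) = Δ·Π!·Σ² = 1/9  (sign +1)
B: Δ: 4! 4! 0! / 9! → 1/630; sum: t=0:+1/144 = 1/144; 3j²(4 2 2; 1 -2 1) = Δ·Π!·Σ² = 1/126  (sign -1)
I_A²/I_B² = (1/9)/(1/126) = 14/1

14/1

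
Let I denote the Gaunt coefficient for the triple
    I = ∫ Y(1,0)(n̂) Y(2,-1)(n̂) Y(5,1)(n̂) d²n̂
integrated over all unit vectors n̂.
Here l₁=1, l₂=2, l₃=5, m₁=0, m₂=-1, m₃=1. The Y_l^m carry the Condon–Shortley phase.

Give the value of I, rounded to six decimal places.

|1−2|≤5≤1+2 violated ⇒ I = 0

0.000000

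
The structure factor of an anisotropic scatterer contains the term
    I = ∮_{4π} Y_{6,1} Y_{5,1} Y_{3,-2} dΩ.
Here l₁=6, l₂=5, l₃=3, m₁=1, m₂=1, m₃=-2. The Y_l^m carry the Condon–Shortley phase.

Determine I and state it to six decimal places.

Rules hold: Σm=0, L=14 even, 1≤3≤11.
N = 13·11·7 = 1001
Δ = 8!·4!·2!/15! = 1/675675
Racah Σ t=3..5: t=3:−1/8640 t=4:+1/2304 t=5:−1/8640 = 7/34560
⇒ 3j(6 5 3; 0 0 0)² = 7/429, sgn -1
Racah Σ t=4..5: t=4:+1/6912 t=5:−1/17280 = 1/11520
⇒ 3j(6 5 3; 1 1 -2)² = 2/143, sgn -1
4πI² = N·(3j₀)²·(3jₘ)² = 98/429
I = +1·√(0.228438/4π) = 0.13482780

0.134828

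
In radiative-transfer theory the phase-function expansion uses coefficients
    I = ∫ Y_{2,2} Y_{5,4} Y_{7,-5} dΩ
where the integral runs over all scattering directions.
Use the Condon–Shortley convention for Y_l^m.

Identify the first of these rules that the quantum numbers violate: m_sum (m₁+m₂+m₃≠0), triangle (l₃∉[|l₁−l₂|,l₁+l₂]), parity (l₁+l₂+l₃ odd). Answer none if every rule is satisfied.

Σmᵢ = 1  ✗
l₃∈[|l₁−l₂|,l₁+l₂]=[3,7], have l₃=7
Σlᵢ = 14 ⇒ even

m_sum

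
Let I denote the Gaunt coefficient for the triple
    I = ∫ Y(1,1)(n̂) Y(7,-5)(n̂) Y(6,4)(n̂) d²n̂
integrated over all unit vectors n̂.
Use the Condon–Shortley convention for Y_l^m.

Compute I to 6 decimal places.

Checks pass: Σm=0; 14 even; l₃=6∈[6,8].
(2·1+1)(2·7+1)(2·6+1) = 585
Δ: 2! 0! 12! / 15! → 1/1365
sum: t=1:−1/518400 = -1/518400
3j²(1 7 6; 0 0 0) = Δ·Π!·Σ² = 7/195  (sign -1)
sum: t=0:+1/14515200 = 1/14515200
3j²(1 7 6; 1 -5 4) = Δ·Π!·Σ² = 22/455  (sign +1)
combine: 4πI² = 585·7/195·22/455 = 66/65
take √, sign -1: I = -0.28425647

-0.284256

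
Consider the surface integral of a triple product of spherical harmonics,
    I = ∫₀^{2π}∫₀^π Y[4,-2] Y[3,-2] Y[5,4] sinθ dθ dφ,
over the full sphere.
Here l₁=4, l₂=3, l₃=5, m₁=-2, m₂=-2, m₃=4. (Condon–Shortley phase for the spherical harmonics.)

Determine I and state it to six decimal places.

Checks pass: Σm=0; 12 even; l₃=5∈[1,7].
(2·4+1)(2·3+1)(2·5+1) = 693
Δ: 2! 6! 4! / 13! → 1/180180
sum: t=0:+1/576 t=1:−1/144 t=2:+1/576 = -1/288
3j²(4 3 5; 0 0 0) = Δ·Π!·Σ² = 20/1001  (sign +1)
sum: t=0:+1/8640 t=1:−1/2880 = -1/4320
3j²(4 3 5; -2 -2 4) = Δ·Π!·Σ² = 8/429  (sign +1)
combine: 4πI² = 693·20/1001·8/429 = 480/1859
take √, sign +1: I = 0.14334284

0.143343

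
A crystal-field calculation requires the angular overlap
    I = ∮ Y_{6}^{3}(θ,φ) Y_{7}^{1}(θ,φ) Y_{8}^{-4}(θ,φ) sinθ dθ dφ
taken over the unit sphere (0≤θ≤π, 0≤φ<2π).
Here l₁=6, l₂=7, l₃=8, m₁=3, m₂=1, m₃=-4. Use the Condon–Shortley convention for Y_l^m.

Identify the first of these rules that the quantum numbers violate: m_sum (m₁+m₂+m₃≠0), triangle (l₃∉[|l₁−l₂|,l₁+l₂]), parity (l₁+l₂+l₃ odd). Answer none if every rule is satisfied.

Σmᵢ = 0  ✓
l₃∈[|l₁−l₂|,l₁+l₂]=[1,13], have l₃=8  ✓
Σlᵢ = 21 ⇒ odd  ✗

parity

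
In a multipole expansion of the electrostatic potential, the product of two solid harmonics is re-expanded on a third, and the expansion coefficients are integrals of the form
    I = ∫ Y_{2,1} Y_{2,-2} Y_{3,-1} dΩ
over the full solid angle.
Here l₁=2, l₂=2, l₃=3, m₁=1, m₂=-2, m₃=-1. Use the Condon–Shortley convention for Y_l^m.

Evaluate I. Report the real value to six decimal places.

m-sum = 1 − 2 − 1 = -2 ≠ 0 ⇒ I = 0

0.000000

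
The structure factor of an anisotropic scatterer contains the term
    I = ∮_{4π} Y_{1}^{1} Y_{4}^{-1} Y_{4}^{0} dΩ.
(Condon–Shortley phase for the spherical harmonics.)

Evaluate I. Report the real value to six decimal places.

Σlᵢ=9 odd — θ-integrand is odd under cosθ→−cosθ; I=0

0.000000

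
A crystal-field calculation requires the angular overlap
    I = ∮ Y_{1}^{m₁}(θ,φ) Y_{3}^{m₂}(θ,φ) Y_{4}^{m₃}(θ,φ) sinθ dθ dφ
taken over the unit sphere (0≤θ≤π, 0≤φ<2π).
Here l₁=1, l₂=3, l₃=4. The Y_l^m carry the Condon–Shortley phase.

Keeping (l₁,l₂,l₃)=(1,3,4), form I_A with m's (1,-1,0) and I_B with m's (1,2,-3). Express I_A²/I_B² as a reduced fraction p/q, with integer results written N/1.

2/7

Same 1,3,4: normalisation and zero-m 3j drop out of the ratio.
A: Δ: 0! 2! 6! / 9! → 1/252; sum: t=0:+1/96 = 1/96; 3j²(1 3 4; 1 -1 0) = Δ·Π!·Σ² = 1/42  (sign +1)
B: Δ: 0! 2! 6! / 9! → 1/252; sum: t=0:+1/240 = 1/240; 3j²(1 3 4; 1 2 -3) = Δ·Π!·Σ² = 1/12  (sign -1)
I_A²/I_B² = (1/42)/(1/12) = 2/7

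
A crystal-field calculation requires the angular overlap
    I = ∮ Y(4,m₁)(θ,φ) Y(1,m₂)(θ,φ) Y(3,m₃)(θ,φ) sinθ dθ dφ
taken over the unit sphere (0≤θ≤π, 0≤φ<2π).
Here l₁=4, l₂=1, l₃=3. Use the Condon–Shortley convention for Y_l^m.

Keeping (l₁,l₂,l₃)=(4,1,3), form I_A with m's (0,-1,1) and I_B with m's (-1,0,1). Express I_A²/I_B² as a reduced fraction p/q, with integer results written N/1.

2/5

l's match ⇒ only the (l;m) 3-j factors differ between A and B.
A: triangle coeff Δ(4,1,3) = 1/252; Σ_t [0,0]: t=0:+1/96 = 1/96; (3j)²=1/42 [(4 1 3; 0 -1 1)], sign=+1
B: triangle coeff Δ(4,1,3) = 1/252; Σ_t [1,1]: t=1:−1/48 = -1/48; (3j)²=5/84 [(4 1 3; -1 0 1)], sign=-1
I_A²/I_B² = (1/42)/(5/84) = 2/5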